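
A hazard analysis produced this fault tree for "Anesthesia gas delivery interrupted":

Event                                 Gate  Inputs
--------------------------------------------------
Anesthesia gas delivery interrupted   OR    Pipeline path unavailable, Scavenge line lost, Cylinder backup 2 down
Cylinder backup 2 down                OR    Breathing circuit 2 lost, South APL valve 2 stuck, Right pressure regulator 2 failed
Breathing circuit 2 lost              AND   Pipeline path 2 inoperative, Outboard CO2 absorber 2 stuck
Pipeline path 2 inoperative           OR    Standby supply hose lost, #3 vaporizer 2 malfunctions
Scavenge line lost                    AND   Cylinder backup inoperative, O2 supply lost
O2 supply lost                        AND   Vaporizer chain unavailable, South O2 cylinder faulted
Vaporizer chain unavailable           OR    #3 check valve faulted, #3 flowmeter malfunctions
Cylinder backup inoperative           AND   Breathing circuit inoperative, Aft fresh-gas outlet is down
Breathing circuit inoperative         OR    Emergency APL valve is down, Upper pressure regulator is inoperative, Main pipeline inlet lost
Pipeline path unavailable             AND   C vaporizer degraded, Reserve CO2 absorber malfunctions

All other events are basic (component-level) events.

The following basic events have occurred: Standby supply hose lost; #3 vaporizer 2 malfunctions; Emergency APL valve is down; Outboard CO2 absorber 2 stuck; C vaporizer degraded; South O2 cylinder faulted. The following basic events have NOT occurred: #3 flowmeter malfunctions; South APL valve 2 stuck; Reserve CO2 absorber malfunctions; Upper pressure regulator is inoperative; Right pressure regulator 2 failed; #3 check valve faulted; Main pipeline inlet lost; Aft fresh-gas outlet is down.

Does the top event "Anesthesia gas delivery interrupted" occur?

Yes

Pipeline path unavailable [AND]: C vaporizer degraded=occurs, Reserve CO2 absorber malfunctions=not → not all inputs occur → does not occur.
Breathing circuit inoperative [OR]: Emergency APL valve is down=occurs, Upper pressure regulator is inoperative=not, Main pipeline inlet lost=not → at least one input occurs → occurs.
Cylinder backup inoperative [AND]: Breathing circuit inoperative=occurs, Aft fresh-gas outlet is down=not → not all inputs occur → does not occur.
Vaporizer chain unavailable [OR]: #3 check valve faulted=not, #3 flowmeter malfunctions=not → no input occurs → does not occur.
O2 supply lost [AND]: Vaporizer chain unavailable=not, South O2 cylinder faulted=occurs → not all inputs occur → does not occur.
Scavenge line lost [AND]: Cylinder backup inoperative=not, O2 supply lost=not → not all inputs occur → does not occur.
Pipeline path 2 inoperative [OR]: Standby supply hose lost=occurs, #3 vaporizer 2 malfunctions=occurs → at least one input occurs → occurs.
Breathing circuit 2 lost [AND]: Pipeline path 2 inoperative=occurs, Outboard CO2 absorber 2 stuck=occurs → all inputs occur → occurs.
Cylinder backup 2 down [OR]: Breathing circuit 2 lost=occurs, South APL valve 2 stuck=not, Right pressure regulator 2 failed=not → at least one input occurs → occurs.
Anesthesia gas delivery interrupted [OR]: Pipeline path unavailable=not, Scavenge line lost=not, Cylinder backup 2 down=occurs → at least one input occurs → occurs.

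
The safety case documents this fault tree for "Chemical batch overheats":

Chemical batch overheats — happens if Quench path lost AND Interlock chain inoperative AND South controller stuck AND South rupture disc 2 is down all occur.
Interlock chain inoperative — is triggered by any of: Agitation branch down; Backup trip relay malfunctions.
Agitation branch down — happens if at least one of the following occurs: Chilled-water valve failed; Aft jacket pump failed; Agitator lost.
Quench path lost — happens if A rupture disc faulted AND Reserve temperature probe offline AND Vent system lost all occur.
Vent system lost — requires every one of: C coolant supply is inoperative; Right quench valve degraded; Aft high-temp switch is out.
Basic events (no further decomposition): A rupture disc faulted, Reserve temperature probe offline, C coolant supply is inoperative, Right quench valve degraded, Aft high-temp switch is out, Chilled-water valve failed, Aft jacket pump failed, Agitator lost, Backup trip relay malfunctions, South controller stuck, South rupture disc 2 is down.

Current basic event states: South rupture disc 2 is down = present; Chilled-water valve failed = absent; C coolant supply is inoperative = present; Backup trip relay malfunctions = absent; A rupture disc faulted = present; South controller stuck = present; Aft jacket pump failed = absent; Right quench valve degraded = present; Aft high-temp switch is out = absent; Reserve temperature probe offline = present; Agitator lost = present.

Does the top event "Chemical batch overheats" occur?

Vent system lost [AND]: C coolant supply is inoperative=occurs, Right quench valve degraded=occurs, Aft high-temp switch is out=not → not all inputs occur → does not occur.
Quench path lost [AND]: A rupture disc faulted=occurs, Reserve temperature probe offline=occurs, Vent system lost=not → not all inputs occur → does not occur.
Agitation branch down [OR]: Chilled-water valve failed=not, Aft jacket pump failed=not, Agitator lost=occurs → at least one input occurs → occurs.
Interlock chain inoperative [OR]: Agitation branch down=occurs, Backup trip relay malfunctions=not → at least one input occurs → occurs.
Chemical batch overheats [AND]: Quench path lost=not, Interlock chain inoperative=occurs, South controller stuck=occurs, South rupture disc 2 is down=occurs → not all inputs occur → does not occur.

No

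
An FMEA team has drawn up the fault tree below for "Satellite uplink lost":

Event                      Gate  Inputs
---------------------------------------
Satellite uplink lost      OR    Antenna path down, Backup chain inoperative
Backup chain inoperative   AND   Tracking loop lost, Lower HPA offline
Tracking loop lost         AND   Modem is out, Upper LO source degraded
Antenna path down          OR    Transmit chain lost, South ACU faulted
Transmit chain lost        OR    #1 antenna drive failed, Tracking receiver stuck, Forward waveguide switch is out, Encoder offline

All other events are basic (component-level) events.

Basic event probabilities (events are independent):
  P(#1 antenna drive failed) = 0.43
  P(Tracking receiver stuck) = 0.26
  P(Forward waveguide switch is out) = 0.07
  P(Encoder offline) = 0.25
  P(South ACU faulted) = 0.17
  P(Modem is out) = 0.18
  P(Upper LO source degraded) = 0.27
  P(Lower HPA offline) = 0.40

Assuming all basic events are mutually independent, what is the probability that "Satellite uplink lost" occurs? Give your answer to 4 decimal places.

P(Transmit chain lost) [OR] = 1 − (1−0.43) × (1−0.26) × (1−0.07) × (1−0.25) = 0.705795
P(Antenna path down) [OR] = 1 − (1−0.705795) × (1−0.17) = 0.755810
P(Tracking loop lost) [AND] = 0.18 × 0.27 = 0.048600
P(Backup chain inoperative) [AND] = 0.048600 × 0.40 = 0.019440
P(Satellite uplink lost) [OR] = 1 − (1−0.755810) × (1−0.019440) = 0.760557
Rounded to 4 decimal places: P(Satellite uplink lost) ≈ 0.7606.

0.7606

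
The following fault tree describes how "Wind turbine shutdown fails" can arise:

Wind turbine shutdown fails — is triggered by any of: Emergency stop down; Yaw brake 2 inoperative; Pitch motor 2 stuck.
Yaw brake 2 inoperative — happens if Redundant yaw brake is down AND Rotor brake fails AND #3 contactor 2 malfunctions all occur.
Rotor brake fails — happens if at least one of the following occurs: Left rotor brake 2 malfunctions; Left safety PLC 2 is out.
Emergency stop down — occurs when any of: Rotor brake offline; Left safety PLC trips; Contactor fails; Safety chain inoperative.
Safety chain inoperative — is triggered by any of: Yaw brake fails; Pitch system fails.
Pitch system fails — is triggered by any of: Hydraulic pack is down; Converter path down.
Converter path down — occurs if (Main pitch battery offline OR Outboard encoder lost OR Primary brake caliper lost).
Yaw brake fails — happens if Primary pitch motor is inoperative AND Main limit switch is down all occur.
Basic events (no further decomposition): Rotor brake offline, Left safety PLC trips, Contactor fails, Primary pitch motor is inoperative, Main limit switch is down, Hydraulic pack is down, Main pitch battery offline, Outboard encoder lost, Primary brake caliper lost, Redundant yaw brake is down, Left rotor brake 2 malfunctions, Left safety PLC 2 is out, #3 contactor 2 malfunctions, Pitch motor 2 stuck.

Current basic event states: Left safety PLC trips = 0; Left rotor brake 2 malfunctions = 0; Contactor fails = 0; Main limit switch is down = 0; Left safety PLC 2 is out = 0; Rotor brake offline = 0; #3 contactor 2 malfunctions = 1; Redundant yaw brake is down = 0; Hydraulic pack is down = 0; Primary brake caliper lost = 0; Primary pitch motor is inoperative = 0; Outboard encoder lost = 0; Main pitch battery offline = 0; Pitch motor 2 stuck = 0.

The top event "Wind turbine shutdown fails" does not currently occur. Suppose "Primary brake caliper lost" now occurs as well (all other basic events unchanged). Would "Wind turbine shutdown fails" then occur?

Yes

Counterfactual: set "Primary brake caliper lost" to occurred.
Yaw brake fails [AND]: Primary pitch motor is inoperative=not, Main limit switch is down=not → not all inputs occur → does not occur.
Converter path down [OR]: Main pitch battery offline=not, Outboard encoder lost=not, Primary brake caliper lost=occurs → at least one input occurs → occurs.
Pitch system fails [OR]: Hydraulic pack is down=not, Converter path down=occurs → at least one input occurs → occurs.
Safety chain inoperative [OR]: Yaw brake fails=not, Pitch system fails=occurs → at least one input occurs → occurs.
Emergency stop down [OR]: Rotor brake offline=not, Left safety PLC trips=not, Contactor fails=not, Safety chain inoperative=occurs → at least one input occurs → occurs.
Rotor brake fails [OR]: Left rotor brake 2 malfunctions=not, Left safety PLC 2 is out=not → no input occurs → does not occur.
Yaw brake 2 inoperative [AND]: Redundant yaw brake is down=not, Rotor brake fails=not, #3 contactor 2 malfunctions=occurs → not all inputs occur → does not occur.
Wind turbine shutdown fails [OR]: Emergency stop down=occurs, Yaw brake 2 inoperative=not, Pitch motor 2 stuck=not → at least one input occurs → occurs.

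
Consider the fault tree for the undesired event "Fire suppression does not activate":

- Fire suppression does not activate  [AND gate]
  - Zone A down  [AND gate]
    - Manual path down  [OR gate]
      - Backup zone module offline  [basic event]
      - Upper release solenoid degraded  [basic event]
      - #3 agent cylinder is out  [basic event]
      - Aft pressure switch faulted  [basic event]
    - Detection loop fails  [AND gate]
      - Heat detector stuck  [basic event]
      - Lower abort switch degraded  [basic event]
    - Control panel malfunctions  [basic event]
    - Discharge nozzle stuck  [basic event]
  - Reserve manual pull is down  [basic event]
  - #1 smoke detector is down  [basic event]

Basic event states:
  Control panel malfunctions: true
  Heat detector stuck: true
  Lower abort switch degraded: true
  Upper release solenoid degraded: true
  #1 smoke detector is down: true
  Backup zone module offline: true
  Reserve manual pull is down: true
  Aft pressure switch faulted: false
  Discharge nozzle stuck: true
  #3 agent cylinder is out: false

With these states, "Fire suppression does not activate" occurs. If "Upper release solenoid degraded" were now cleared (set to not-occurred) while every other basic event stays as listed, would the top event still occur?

Counterfactual: set "Upper release solenoid degraded" to not occurred.
Manual path down [OR]: Backup zone module offline=occurs, Upper release solenoid degraded=not, #3 agent cylinder is out=not, Aft pressure switch faulted=not → at least one input occurs → occurs.
Detection loop fails [AND]: Heat detector stuck=occurs, Lower abort switch degraded=occurs → all inputs occur → occurs.
Zone A down [AND]: Manual path down=occurs, Detection loop fails=occurs, Control panel malfunctions=occurs, Discharge nozzle stuck=occurs → all inputs occur → occurs.
Fire suppression does not activate [AND]: Zone A down=occurs, Reserve manual pull is down=occurs, #1 smoke detector is down=occurs → all inputs occur → occurs.

Yes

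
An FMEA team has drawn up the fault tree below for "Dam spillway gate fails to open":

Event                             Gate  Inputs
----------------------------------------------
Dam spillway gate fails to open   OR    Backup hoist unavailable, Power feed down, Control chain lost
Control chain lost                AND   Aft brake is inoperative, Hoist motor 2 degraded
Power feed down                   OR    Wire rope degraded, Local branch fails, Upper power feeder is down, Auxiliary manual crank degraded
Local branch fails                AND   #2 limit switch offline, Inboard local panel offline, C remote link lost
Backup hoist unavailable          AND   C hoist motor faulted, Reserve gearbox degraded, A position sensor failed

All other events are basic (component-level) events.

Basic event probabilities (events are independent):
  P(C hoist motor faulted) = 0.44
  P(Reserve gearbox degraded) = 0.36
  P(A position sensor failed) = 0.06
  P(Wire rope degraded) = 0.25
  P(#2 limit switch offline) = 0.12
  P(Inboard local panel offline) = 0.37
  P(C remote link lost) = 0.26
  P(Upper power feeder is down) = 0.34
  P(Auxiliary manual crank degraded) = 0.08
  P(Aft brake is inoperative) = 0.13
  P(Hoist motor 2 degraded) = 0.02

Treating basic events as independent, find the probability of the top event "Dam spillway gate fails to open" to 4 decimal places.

0.5553

P(Backup hoist unavailable) [AND] = 0.44 × 0.36 × 0.06 = 0.009504
P(Local branch fails) [AND] = 0.12 × 0.37 × 0.26 = 0.011544
P(Power feed down) [OR] = 1 − (1−0.25) × (1−0.011544) × (1−0.34) × (1−0.08) = 0.549857
P(Control chain lost) [AND] = 0.13 × 0.02 = 0.002600
P(Dam spillway gate fails to open) [OR] = 1 − (1−0.009504) × (1−0.549857) × (1−0.002600) = 0.555294
Rounded to 4 decimal places: P(Dam spillway gate fails to open) ≈ 0.5553.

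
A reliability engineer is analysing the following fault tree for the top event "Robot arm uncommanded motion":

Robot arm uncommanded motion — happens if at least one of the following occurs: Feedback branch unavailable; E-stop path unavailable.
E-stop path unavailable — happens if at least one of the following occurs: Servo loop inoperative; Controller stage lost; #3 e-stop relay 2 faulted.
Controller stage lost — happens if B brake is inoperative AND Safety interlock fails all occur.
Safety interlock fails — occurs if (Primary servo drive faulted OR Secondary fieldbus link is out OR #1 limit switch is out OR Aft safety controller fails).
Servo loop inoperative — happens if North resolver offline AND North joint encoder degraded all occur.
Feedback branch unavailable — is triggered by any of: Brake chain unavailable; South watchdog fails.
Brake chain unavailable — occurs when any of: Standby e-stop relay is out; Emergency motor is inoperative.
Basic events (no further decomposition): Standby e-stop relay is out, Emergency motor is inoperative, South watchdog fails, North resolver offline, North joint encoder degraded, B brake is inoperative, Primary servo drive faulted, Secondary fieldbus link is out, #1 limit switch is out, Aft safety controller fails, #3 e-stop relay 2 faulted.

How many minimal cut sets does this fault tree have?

Brake chain unavailable [OR]: union of children's cut sets → 2 cut set(s).
Feedback branch unavailable [OR]: union of children's cut sets → 3 cut set(s).
Servo loop inoperative [AND]: one cut set from each child combined → 1 × 1 = 1 cut set(s).
Safety interlock fails [OR]: union of children's cut sets → 4 cut set(s).
Controller stage lost [AND]: one cut set from each child combined → 1 × 4 = 4 cut set(s).
E-stop path unavailable [OR]: union of children's cut sets → 6 cut set(s).
Robot arm uncommanded motion [OR]: union of children's cut sets → 9 cut set(s).
Minimal cut sets: {Standby e-stop relay is out}; {Emergency motor is inoperative}; {South watchdog fails}; {North joint encoder degraded, North resolver offline}; {B brake is inoperative, Primary servo drive faulted}; {B brake is inoperative, Secondary fieldbus link is out}; {#1 limit switch is out, B brake is inoperative}; {Aft safety controller fails, B brake is inoperative}; {#3 e-stop relay 2 faulted}.

9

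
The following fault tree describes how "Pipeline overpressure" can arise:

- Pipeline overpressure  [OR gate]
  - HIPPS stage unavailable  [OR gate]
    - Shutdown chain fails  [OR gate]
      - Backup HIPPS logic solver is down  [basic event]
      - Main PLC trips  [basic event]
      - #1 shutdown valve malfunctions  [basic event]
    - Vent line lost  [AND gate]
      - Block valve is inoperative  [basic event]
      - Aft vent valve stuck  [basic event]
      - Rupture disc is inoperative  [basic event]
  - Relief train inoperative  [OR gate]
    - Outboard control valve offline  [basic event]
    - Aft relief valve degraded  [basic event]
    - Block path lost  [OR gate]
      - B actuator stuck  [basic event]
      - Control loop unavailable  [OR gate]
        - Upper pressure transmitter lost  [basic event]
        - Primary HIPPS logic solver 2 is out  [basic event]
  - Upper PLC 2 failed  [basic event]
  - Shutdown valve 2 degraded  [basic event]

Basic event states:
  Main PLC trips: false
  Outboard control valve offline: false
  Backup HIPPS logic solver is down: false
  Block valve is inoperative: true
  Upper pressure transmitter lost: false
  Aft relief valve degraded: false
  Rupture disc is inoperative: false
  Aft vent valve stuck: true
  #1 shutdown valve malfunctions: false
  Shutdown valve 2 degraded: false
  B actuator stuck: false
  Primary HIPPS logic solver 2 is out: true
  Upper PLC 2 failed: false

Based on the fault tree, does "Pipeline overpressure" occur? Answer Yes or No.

Yes

Shutdown chain fails [OR]: Backup HIPPS logic solver is down=not, Main PLC trips=not, #1 shutdown valve malfunctions=not → no input occurs → does not occur.
Vent line lost [AND]: Block valve is inoperative=occurs, Aft vent valve stuck=occurs, Rupture disc is inoperative=not → not all inputs occur → does not occur.
HIPPS stage unavailable [OR]: Shutdown chain fails=not, Vent line lost=not → no input occurs → does not occur.
Control loop unavailable [OR]: Upper pressure transmitter lost=not, Primary HIPPS logic solver 2 is out=occurs → at least one input occurs → occurs.
Block path lost [OR]: B actuator stuck=not, Control loop unavailable=occurs → at least one input occurs → occurs.
Relief train inoperative [OR]: Outboard control valve offline=not, Aft relief valve degraded=not, Block path lost=occurs → at least one input occurs → occurs.
Pipeline overpressure [OR]: HIPPS stage unavailable=not, Relief train inoperative=occurs, Upper PLC 2 failed=not, Shutdown valve 2 degraded=not → at least one input occurs → occurs.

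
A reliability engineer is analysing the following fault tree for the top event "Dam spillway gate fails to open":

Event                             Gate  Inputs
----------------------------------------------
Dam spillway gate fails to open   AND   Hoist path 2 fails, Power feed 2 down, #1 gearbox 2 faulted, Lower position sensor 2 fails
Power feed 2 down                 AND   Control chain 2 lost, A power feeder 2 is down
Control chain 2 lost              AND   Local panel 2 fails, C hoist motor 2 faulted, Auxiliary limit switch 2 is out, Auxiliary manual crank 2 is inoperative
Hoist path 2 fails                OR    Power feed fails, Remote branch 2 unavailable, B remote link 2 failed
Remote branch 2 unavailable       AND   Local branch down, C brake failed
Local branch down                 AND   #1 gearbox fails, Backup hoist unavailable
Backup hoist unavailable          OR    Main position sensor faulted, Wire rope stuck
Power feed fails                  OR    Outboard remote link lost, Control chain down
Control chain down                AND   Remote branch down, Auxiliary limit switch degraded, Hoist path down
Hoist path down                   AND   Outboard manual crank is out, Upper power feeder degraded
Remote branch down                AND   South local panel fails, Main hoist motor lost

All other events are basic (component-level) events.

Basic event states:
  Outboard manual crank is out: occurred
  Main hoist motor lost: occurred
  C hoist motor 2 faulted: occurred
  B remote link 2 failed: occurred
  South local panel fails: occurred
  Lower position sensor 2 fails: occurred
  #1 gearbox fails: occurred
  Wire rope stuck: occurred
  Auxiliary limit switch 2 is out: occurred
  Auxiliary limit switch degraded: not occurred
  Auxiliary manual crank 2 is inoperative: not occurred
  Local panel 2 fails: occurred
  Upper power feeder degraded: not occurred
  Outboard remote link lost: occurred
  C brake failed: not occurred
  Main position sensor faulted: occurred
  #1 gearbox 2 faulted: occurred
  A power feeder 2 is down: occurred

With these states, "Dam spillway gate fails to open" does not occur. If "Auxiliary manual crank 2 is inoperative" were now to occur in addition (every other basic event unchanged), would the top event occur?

Yes

Counterfactual: set "Auxiliary manual crank 2 is inoperative" to occurred.
Remote branch down [AND]: South local panel fails=occurs, Main hoist motor lost=occurs → all inputs occur → occurs.
Hoist path down [AND]: Outboard manual crank is out=occurs, Upper power feeder degraded=not → not all inputs occur → does not occur.
Control chain down [AND]: Remote branch down=occurs, Auxiliary limit switch degraded=not, Hoist path down=not → not all inputs occur → does not occur.
Power feed fails [OR]: Outboard remote link lost=occurs, Control chain down=not → at least one input occurs → occurs.
Backup hoist unavailable [OR]: Main position sensor faulted=occurs, Wire rope stuck=occurs → at least one input occurs → occurs.
Local branch down [AND]: #1 gearbox fails=occurs, Backup hoist unavailable=occurs → all inputs occur → occurs.
Remote branch 2 unavailable [AND]: Local branch down=occurs, C brake failed=not → not all inputs occur → does not occur.
Hoist path 2 fails [OR]: Power feed fails=occurs, Remote branch 2 unavailable=not, B remote link 2 failed=occurs → at least one input occurs → occurs.
Control chain 2 lost [AND]: Local panel 2 fails=occurs, C hoist motor 2 faulted=occurs, Auxiliary limit switch 2 is out=occurs, Auxiliary manual crank 2 is inoperative=occurs → all inputs occur → occurs.
Power feed 2 down [AND]: Control chain 2 lost=occurs, A power feeder 2 is down=occurs → all inputs occur → occurs.
Dam spillway gate fails to open [AND]: Hoist path 2 fails=occurs, Power feed 2 down=occurs, #1 gearbox 2 faulted=occurs, Lower position sensor 2 fails=occurs → all inputs occur → occurs.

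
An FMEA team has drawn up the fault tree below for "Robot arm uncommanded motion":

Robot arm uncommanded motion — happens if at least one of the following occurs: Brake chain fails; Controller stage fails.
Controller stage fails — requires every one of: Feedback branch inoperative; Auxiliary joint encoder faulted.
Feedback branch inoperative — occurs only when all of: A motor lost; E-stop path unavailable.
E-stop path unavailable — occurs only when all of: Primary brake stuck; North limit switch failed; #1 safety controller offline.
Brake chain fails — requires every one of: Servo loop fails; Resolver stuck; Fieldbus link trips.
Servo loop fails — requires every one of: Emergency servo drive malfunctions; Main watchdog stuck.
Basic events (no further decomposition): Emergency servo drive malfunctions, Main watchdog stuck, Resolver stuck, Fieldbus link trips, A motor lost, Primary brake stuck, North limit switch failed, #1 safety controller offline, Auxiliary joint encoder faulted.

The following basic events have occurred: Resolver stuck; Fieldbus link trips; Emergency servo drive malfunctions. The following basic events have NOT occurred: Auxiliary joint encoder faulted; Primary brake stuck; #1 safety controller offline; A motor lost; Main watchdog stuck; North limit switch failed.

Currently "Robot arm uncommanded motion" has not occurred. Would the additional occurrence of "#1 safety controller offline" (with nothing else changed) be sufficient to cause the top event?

No

Counterfactual: set "#1 safety controller offline" to occurred.
Servo loop fails [AND]: Emergency servo drive malfunctions=occurs, Main watchdog stuck=not → not all inputs occur → does not occur.
Brake chain fails [AND]: Servo loop fails=not, Resolver stuck=occurs, Fieldbus link trips=occurs → not all inputs occur → does not occur.
E-stop path unavailable [AND]: Primary brake stuck=not, North limit switch failed=not, #1 safety controller offline=occurs → not all inputs occur → does not occur.
Feedback branch inoperative [AND]: A motor lost=not, E-stop path unavailable=not → not all inputs occur → does not occur.
Controller stage fails [AND]: Feedback branch inoperative=not, Auxiliary joint encoder faulted=not → not all inputs occur → does not occur.
Robot arm uncommanded motion [OR]: Brake chain fails=not, Controller stage fails=not → no input occurs → does not occur.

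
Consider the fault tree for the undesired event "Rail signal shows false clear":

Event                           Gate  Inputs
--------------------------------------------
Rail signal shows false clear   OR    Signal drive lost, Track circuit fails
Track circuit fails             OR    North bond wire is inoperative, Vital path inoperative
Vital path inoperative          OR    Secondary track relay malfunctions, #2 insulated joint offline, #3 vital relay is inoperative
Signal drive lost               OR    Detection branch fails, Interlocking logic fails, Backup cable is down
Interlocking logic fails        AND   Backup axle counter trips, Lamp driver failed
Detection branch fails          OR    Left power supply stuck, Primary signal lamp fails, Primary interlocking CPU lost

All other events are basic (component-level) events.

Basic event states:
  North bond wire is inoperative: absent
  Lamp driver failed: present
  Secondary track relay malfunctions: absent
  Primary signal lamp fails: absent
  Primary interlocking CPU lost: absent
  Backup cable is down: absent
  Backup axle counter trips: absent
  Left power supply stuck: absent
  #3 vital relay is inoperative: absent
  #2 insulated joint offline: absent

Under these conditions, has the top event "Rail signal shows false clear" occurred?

Detection branch fails [OR]: Left power supply stuck=not, Primary signal lamp fails=not, Primary interlocking CPU lost=not → no input occurs → does not occur.
Interlocking logic fails [AND]: Backup axle counter trips=not, Lamp driver failed=occurs → not all inputs occur → does not occur.
Signal drive lost [OR]: Detection branch fails=not, Interlocking logic fails=not, Backup cable is down=not → no input occurs → does not occur.
Vital path inoperative [OR]: Secondary track relay malfunctions=not, #2 insulated joint offline=not, #3 vital relay is inoperative=not → no input occurs → does not occur.
Track circuit fails [OR]: North bond wire is inoperative=not, Vital path inoperative=not → no input occurs → does not occur.
Rail signal shows false clear [OR]: Signal drive lost=not, Track circuit fails=not → no input occurs → does not occur.

No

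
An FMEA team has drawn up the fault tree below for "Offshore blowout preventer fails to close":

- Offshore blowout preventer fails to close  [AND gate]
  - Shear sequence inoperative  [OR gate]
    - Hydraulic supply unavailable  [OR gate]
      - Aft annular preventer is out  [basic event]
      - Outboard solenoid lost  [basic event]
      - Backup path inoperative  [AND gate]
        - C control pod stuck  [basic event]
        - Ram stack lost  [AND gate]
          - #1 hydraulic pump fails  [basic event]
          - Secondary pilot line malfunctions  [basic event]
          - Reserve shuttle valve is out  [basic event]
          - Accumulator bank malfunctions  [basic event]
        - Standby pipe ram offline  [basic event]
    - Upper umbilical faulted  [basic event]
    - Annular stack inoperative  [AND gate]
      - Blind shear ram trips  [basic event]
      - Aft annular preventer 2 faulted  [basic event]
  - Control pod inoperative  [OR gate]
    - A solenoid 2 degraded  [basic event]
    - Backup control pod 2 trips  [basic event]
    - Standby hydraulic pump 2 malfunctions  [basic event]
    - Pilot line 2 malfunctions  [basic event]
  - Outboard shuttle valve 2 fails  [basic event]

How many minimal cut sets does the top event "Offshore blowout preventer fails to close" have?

20

Ram stack lost [AND]: one cut set from each child combined → 1 × 1 × 1 × 1 = 1 cut set(s).
Backup path inoperative [AND]: one cut set from each child combined → 1 × 1 × 1 = 1 cut set(s).
Hydraulic supply unavailable [OR]: union of children's cut sets → 3 cut set(s).
Annular stack inoperative [AND]: one cut set from each child combined → 1 × 1 = 1 cut set(s).
Shear sequence inoperative [OR]: union of children's cut sets → 5 cut set(s).
Control pod inoperative [OR]: union of children's cut sets → 4 cut set(s).
Offshore blowout preventer fails to close [AND]: one cut set from each child combined → 5 × 4 × 1 = 20 cut set(s).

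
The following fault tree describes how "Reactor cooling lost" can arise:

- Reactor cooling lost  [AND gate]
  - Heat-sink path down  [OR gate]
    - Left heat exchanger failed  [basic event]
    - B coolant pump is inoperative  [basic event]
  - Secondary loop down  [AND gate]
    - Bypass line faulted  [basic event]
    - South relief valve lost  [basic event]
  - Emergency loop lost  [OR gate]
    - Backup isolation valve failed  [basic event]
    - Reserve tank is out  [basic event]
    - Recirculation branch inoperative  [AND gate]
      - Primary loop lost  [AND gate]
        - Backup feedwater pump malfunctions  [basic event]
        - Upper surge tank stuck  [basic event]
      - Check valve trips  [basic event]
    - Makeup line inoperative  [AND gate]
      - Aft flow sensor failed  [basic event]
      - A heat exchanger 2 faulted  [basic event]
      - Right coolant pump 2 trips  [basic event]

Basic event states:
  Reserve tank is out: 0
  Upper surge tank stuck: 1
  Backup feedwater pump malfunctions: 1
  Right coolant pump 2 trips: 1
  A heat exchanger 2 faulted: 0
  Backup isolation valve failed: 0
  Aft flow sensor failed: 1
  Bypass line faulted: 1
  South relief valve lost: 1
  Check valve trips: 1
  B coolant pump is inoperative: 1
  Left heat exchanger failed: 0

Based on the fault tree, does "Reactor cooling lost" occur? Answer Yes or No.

Yes

Heat-sink path down [OR]: Left heat exchanger failed=not, B coolant pump is inoperative=occurs → at least one input occurs → occurs.
Secondary loop down [AND]: Bypass line faulted=occurs, South relief valve lost=occurs → all inputs occur → occurs.
Primary loop lost [AND]: Backup feedwater pump malfunctions=occurs, Upper surge tank stuck=occurs → all inputs occur → occurs.
Recirculation branch inoperative [AND]: Primary loop lost=occurs, Check valve trips=occurs → all inputs occur → occurs.
Makeup line inoperative [AND]: Aft flow sensor failed=occurs, A heat exchanger 2 faulted=not, Right coolant pump 2 trips=occurs → not all inputs occur → does not occur.
Emergency loop lost [OR]: Backup isolation valve failed=not, Reserve tank is out=not, Recirculation branch inoperative=occurs, Makeup line inoperative=not → at least one input occurs → occurs.
Reactor cooling lost [AND]: Heat-sink path down=occurs, Secondary loop down=occurs, Emergency loop lost=occurs → all inputs occur → occurs.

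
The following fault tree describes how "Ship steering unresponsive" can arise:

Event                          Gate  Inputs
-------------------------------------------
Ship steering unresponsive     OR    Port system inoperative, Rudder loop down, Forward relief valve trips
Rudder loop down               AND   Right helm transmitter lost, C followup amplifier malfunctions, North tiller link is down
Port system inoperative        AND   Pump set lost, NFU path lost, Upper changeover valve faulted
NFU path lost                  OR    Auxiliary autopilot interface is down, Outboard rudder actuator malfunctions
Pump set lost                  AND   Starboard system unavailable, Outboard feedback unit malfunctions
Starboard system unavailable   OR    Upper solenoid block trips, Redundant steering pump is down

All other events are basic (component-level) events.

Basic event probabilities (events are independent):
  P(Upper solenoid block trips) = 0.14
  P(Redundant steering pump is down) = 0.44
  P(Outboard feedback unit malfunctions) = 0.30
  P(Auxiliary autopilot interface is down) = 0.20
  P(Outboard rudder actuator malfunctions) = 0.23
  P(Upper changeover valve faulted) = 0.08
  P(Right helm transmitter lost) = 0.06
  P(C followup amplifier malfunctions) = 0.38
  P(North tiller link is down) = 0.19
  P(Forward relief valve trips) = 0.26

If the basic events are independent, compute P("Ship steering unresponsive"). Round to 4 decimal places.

P(Starboard system unavailable) [OR] = 1 − (1−0.14) × (1−0.44) = 0.518400
P(Pump set lost) [AND] = 0.518400 × 0.30 = 0.155520
P(NFU path lost) [OR] = 1 − (1−0.20) × (1−0.23) = 0.384000
P(Port system inoperative) [AND] = 0.155520 × 0.384000 × 0.08 = 0.004778
P(Rudder loop down) [AND] = 0.06 × 0.38 × 0.19 = 0.004332
P(Ship steering unresponsive) [OR] = 1 − (1−0.004778) × (1−0.004332) × (1−0.26) = 0.266726
Rounded to 4 decimal places: P(Ship steering unresponsive) ≈ 0.2667.

0.2667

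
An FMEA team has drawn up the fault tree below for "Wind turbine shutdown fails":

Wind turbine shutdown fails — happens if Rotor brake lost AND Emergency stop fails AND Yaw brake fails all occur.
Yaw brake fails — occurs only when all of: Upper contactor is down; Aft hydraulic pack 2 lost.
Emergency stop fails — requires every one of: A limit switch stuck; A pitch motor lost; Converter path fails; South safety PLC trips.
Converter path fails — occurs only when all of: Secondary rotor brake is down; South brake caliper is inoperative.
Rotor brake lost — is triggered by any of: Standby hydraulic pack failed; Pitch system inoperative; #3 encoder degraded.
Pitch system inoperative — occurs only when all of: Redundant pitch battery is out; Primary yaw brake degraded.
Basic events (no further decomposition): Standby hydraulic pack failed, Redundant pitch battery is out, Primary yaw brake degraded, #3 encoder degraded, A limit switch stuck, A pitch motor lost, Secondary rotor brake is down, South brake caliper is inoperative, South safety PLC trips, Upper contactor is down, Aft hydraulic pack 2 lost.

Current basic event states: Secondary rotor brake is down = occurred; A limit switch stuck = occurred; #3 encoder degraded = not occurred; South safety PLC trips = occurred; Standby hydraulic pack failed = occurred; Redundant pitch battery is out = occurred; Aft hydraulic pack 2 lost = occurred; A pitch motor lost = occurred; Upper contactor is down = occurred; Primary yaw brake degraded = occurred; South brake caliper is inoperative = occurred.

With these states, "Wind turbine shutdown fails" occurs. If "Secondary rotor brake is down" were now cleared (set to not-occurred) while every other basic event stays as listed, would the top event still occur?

No

Counterfactual: set "Secondary rotor brake is down" to not occurred.
Pitch system inoperative [AND]: Redundant pitch battery is out=occurs, Primary yaw brake degraded=occurs → all inputs occur → occurs.
Rotor brake lost [OR]: Standby hydraulic pack failed=occurs, Pitch system inoperative=occurs, #3 encoder degraded=not → at least one input occurs → occurs.
Converter path fails [AND]: Secondary rotor brake is down=not, South brake caliper is inoperative=occurs → not all inputs occur → does not occur.
Emergency stop fails [AND]: A limit switch stuck=occurs, A pitch motor lost=occurs, Converter path fails=not, South safety PLC trips=occurs → not all inputs occur → does not occur.
Yaw brake fails [AND]: Upper contactor is down=occurs, Aft hydraulic pack 2 lost=occurs → all inputs occur → occurs.
Wind turbine shutdown fails [AND]: Rotor brake lost=occurs, Emergency stop fails=not, Yaw brake fails=occurs → not all inputs occur → does not occur.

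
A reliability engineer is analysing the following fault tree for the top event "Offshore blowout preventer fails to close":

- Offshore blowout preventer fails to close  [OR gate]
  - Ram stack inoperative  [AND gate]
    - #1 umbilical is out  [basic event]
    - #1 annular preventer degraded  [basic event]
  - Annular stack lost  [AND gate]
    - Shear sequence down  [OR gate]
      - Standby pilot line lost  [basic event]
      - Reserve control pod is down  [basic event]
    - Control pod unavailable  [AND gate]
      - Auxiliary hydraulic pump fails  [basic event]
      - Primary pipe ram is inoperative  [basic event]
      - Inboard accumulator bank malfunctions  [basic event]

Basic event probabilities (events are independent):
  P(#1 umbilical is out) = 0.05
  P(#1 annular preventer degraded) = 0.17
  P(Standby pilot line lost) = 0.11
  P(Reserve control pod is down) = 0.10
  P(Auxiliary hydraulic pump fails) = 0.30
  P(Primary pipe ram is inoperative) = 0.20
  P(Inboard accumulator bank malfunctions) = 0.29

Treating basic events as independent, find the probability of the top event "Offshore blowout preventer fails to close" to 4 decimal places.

P(Ram stack inoperative) [AND] = 0.05 × 0.17 = 0.008500
P(Shear sequence down) [OR] = 1 − (1−0.11) × (1−0.10) = 0.199000
P(Control pod unavailable) [AND] = 0.30 × 0.20 × 0.29 = 0.017400
P(Annular stack lost) [AND] = 0.199000 × 0.017400 = 0.003463
P(Offshore blowout preventer fails to close) [OR] = 1 − (1−0.008500) × (1−0.003463) = 0.011934
Rounded to 4 decimal places: P(Offshore blowout preventer fails to close) ≈ 0.0119.

0.0119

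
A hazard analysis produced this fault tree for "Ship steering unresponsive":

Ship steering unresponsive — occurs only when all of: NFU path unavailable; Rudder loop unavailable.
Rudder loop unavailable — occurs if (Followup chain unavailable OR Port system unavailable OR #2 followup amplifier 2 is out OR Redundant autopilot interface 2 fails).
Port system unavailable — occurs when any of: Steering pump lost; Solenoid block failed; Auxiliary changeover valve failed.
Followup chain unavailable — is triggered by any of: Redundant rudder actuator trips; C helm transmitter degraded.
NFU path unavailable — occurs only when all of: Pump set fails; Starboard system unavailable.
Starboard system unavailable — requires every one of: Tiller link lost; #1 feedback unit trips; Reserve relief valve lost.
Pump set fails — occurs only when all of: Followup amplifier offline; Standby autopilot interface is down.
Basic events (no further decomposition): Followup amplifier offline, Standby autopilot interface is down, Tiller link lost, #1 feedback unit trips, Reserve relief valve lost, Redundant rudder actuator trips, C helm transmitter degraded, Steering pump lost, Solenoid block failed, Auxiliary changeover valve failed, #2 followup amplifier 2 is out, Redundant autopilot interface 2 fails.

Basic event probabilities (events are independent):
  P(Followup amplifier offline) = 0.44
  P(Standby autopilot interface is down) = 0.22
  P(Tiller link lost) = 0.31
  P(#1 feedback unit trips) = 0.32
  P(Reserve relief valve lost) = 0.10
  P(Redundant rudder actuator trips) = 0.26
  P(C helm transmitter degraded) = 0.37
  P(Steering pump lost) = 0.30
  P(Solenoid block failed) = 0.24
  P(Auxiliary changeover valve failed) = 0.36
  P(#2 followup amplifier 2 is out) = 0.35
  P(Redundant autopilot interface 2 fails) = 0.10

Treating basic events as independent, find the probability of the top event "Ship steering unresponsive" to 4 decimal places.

P(Pump set fails) [AND] = 0.44 × 0.22 = 0.096800
P(Starboard system unavailable) [AND] = 0.31 × 0.32 × 0.10 = 0.009920
P(NFU path unavailable) [AND] = 0.096800 × 0.009920 = 0.000960
P(Followup chain unavailable) [OR] = 1 − (1−0.26) × (1−0.37) = 0.533800
P(Port system unavailable) [OR] = 1 − (1−0.30) × (1−0.24) × (1−0.36) = 0.659520
P(Rudder loop unavailable) [OR] = 1 − (1−0.533800) × (1−0.659520) × (1−0.35) × (1−0.10) = 0.907142
P(Ship steering unresponsive) [AND] = 0.000960 × 0.907142 = 0.000871
Rounded to 4 decimal places: P(Ship steering unresponsive) ≈ 0.0009.

0.0009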